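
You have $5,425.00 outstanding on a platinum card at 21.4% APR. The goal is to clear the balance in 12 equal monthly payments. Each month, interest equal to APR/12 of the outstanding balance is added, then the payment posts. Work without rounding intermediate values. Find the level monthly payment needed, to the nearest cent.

Monthly rate r = 21.4%/12 = 1.78333% = 0.0178333.
Level-payment amortization: P = B₀·r / (1 − (1+r)^(−n)) = 5425.00·0.0178333 / (1 − 1.01783^(−12)).
Denominator 1 − (1+r)^(−12) = 0.191127697.
P = 96.7458 / 0.191127697 ≈ 506.18.

$506.18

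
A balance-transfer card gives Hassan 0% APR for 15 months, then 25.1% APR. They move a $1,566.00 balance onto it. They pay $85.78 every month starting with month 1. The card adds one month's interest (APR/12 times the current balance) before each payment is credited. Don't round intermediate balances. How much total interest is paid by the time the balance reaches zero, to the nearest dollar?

Promo months 1–15 at r₀ = 0%/12 = 0; months 16+ at r₁ = 25.1%/12 = 0.0209167.
After month 15 (no interest yet): B = $1,566.00 − 15·$85.78 = $279.30.
Then at r₁ with $85.78/mo: n₂ = −ln(1 − r₁·B/P)/ln(1+r₁) ≈ 3.41 → 4 more payments.
Total paid = 18·$85.78 + $35.16 = $1,579.20; interest = $1,579.20 − $1,566.00 = $13.20.

$13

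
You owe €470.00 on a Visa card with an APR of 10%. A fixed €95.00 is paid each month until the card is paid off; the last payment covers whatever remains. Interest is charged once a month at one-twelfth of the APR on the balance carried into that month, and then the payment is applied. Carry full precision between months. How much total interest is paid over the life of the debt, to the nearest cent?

Monthly rate r = 10%/12 = 0.833333% = 0.00833333.
Payoff takes n = ⌈−ln(1 − rB₀/P)/ln(1+r)⌉ = ⌈5.073⌉ = 6 payments; the last is €6.99.
Total paid = 5·€95.00 + €6.99 = €481.99.
Total interest = total paid − principal = €481.99 − €470.00 = €11.99.

€11.99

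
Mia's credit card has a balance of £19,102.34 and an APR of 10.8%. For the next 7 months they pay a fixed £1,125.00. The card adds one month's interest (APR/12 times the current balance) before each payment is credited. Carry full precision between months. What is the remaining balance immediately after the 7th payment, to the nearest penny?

Monthly rate r = 10.8%/12 = 0.9% = 0.009.
Each month: B ← B·(1+r) − £1,125.00.
Month 1: interest £171.92; balance after payment £18,149.26.
Month 2: interest £163.34; balance after payment £17,187.60.
Month 3: interest £154.69; balance after payment £16,217.29.
Month 4: interest £145.96; balance after payment £15,238.25.
Month 5: interest £137.14; balance after payment £14,250.39.
Month 6: interest £128.25; balance after payment £13,253.65.
Month 7: interest £119.28; balance after payment £12,247.93.

£12,247.93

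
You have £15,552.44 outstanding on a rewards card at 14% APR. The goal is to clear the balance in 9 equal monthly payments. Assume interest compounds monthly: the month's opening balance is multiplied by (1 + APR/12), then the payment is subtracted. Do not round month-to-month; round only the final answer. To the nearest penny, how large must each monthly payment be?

£1,830.41

Monthly rate r = 14%/12 = 1.16667% = 0.0116667.
Level-payment amortization: P = B₀·r / (1 − (1+r)^(−n)) = 15552.44·0.0116667 / (1 − 1.01167^(−9)).
Denominator 1 − (1+r)^(−9) = 0.0991281142.
P = 181.445 / 0.0991281142 ≈ 1830.41.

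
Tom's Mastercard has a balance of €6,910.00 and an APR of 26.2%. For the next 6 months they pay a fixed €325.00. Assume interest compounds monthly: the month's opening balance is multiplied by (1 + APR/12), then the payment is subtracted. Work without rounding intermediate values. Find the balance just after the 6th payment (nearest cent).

€5,806.49

Monthly rate r = 26.2%/12 = 2.18333% = 0.0218333.
Each month: B ← B·(1+r) − €325.00.
Month 1: interest €150.87; balance after payment €6,735.87.
Month 2: interest €147.07; balance after payment €6,557.93.
Month 3: interest €143.18; balance after payment €6,376.12.
Month 4: interest €139.21; balance after payment €6,190.33.
Month 5: interest €135.16; balance after payment €6,000.48.
Month 6: interest €131.01; balance after payment €5,806.49.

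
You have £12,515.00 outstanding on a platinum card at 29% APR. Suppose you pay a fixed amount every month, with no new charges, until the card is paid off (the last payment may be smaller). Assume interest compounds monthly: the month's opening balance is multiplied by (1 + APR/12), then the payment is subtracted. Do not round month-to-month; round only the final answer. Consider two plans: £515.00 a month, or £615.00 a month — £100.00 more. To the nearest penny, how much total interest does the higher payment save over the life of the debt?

£1,652.85

Monthly rate r = 29%/12 = 2.41667% = 0.0241667.
At £515.00/mo: n = ⌈−ln(1 − rB₀/P)/ln(1+r)⌉ = 38 payments (last £31.34); total interest = total paid − £12,515.00 = £6,571.34.
At £615.00/mo: 29 payments (last £213.49); total interest £4,918.49.
Interest saved = £6,571.34 − £4,918.49 = £1,652.85.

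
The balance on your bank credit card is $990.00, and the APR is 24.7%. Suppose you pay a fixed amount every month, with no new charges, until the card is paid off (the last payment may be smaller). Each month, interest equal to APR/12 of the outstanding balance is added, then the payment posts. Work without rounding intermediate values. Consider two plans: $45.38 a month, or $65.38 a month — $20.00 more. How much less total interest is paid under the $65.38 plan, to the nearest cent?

$129.10

Monthly rate r = 24.7%/12 = 2.05833% = 0.0205833.
At $45.38/mo: n = ⌈−ln(1 − rB₀/P)/ln(1+r)⌉ = 30 payments (last $11.76); total interest = total paid − $990.00 = $337.78.
At $65.38/mo: 19 payments (last $21.84); total interest $208.68.
Interest saved = $337.78 − $208.68 = $129.10.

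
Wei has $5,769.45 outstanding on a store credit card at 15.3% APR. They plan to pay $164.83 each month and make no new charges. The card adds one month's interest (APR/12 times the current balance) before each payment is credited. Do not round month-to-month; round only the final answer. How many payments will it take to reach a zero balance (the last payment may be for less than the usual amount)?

47 months

Monthly rate r = 15.3%/12 = 1.275% = 0.01275.
Recurrence: B ← B·(1+r) − $164.83.
Month 1: interest $73.56; balance after payment $5,678.18.
Month 2: interest $72.40; balance after payment $5,585.75.
Closed form: n = −ln(1 − rB₀/P)/ln(1+r) = −ln(0.55372)/ln(1.01275) ≈ 46.656, so the balance reaches zero during payment 47.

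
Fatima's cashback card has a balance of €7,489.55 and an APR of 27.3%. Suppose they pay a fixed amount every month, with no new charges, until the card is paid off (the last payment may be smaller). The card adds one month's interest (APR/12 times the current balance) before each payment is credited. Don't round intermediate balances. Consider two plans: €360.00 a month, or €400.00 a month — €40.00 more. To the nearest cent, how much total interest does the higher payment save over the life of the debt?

Monthly rate r = 27.3%/12 = 2.275% = 0.02275.
At €360.00/mo: n = ⌈−ln(1 − rB₀/P)/ln(1+r)⌉ = 29 payments (last €181.18); total interest = total paid − €7,489.55 = €2,771.63.
At €400.00/mo: 25 payments (last €271.06); total interest €2,381.51.
Interest saved = €2,771.63 − €2,381.51 = €390.12.

€390.12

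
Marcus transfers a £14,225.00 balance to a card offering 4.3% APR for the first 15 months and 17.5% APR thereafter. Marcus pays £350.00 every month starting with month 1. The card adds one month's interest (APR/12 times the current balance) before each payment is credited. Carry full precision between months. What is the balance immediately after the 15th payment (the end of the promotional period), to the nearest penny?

£9,625.32

Promo months 1–15 at r₀ = 4.3%/12 = 0.00358333; months 16+ at r₁ = 17.5%/12 = 0.0145833.
After month 15: iterate B ← B·(1+r₀) − £350.00 for 15 months → £9,625.32.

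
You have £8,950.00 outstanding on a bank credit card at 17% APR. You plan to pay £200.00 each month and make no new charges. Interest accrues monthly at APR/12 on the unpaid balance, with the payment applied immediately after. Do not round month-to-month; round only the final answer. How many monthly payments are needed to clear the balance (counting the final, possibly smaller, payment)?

Monthly rate r = 17%/12 = 1.41667% = 0.0141667.
Recurrence: B ← B·(1+r) − £200.00.
Month 1: interest £126.79; balance after payment £8,876.79.
Month 2: interest £125.75; balance after payment £8,802.55.
Closed form: n = −ln(1 − rB₀/P)/ln(1+r) = −ln(0.36604)/ln(1.01417) ≈ 71.443, so the balance reaches zero during payment 72.

72 payments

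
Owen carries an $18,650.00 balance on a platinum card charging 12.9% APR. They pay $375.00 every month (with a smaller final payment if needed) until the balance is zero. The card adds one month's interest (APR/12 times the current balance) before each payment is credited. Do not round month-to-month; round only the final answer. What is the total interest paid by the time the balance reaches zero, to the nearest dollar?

Monthly rate r = 12.9%/12 = 1.075% = 0.01075.
Payoff takes n = ⌈−ln(1 − rB₀/P)/ln(1+r)⌉ = ⌈71.538⌉ = 72 payments; the last is $202.26.
Total paid = 71·$375.00 + $202.26 = $26,827.26.
Total interest = total paid − principal = $26,827.26 − $18,650.00 = $8,177.26.

$8,177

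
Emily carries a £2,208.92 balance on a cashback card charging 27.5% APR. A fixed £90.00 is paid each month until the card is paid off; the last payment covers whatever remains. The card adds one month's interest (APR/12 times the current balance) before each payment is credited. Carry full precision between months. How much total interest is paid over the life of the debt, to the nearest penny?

£1,074.59

Monthly rate r = 27.5%/12 = 2.29167% = 0.0229167.
Payoff takes n = ⌈−ln(1 − rB₀/P)/ln(1+r)⌉ = ⌈36.481⌉ = 37 payments; the last is £43.51.
Total paid = 36·£90.00 + £43.51 = £3,283.51.
Total interest = total paid − principal = £3,283.51 − £2,208.92 = £1,074.59.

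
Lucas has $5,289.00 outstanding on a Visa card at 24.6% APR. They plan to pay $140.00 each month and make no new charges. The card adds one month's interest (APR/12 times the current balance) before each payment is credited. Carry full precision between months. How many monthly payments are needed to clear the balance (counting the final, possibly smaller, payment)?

Monthly rate r = 24.6%/12 = 2.05% = 0.0205.
Recurrence: B ← B·(1+r) − $140.00.
Month 1: interest $108.42; balance after payment $5,257.42.
Month 2: interest $107.78; balance after payment $5,225.20.
Closed form: n = −ln(1 − rB₀/P)/ln(1+r) = −ln(0.22554)/ln(1.0205) ≈ 73.389, so the balance reaches zero during payment 74.

74 months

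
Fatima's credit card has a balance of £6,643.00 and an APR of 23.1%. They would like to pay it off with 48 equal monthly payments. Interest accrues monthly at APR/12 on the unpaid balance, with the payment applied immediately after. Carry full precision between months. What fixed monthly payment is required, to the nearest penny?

£213.28

Monthly rate r = 23.1%/12 = 1.925% = 0.01925.
Level-payment amortization: P = B₀·r / (1 − (1+r)^(−n)) = 6643.00·0.01925 / (1 − 1.01925^(−48)).
Denominator 1 − (1+r)^(−48) = 0.599571082.
P = 127.878 / 0.599571082 ≈ 213.28.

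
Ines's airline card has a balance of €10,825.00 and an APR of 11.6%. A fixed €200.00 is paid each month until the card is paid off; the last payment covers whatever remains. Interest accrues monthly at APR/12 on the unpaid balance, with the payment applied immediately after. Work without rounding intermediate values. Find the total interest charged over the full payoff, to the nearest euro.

Monthly rate r = 11.6%/12 = 0.966667% = 0.00966667.
Payoff takes n = ⌈−ln(1 − rB₀/P)/ln(1+r)⌉ = ⌈76.991⌉ = 77 payments; the last is €198.28.
Total paid = 76·€200.00 + €198.28 = €15,398.28.
Total interest = total paid − principal = €15,398.28 − €10,825.00 = €4,573.28.

€4,573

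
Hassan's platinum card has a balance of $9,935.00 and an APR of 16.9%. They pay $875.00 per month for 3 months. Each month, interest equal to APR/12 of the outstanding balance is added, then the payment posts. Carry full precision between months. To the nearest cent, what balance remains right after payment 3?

Monthly rate r = 16.9%/12 = 1.40833% = 0.0140833.
Each month: B ← B·(1+r) − $875.00.
Month 1: interest $139.92; balance after payment $9,199.92.
Month 2: interest $129.57; balance after payment $8,454.48.
Month 3: interest $119.07; balance after payment $7,698.55.

$7,698.55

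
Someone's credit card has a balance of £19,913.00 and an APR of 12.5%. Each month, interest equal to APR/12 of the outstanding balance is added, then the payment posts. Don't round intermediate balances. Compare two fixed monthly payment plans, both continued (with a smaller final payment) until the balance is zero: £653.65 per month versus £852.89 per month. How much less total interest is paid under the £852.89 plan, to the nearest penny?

£1,144.93

Monthly rate r = 12.5%/12 = 1.04167% = 0.0104167.
At £653.65/mo: n = ⌈−ln(1 − rB₀/P)/ln(1+r)⌉ = 37 payments (last £548.79); total interest = total paid − £19,913.00 = £4,167.19.
At £852.89/mo: 27 payments (last £760.12); total interest £3,022.26.
Interest saved = £4,167.19 − £3,022.26 = £1,144.93.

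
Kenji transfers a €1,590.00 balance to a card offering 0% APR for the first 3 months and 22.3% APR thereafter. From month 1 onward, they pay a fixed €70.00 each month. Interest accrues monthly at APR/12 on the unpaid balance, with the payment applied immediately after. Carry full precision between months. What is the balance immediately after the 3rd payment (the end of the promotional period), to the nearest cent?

Promo months 1–3 at r₀ = 0%/12 = 0; months 4+ at r₁ = 22.3%/12 = 0.0185833.
After month 3 (no interest yet): B = €1,590.00 − 3·€70.00 = €1,380.00.

€1,380.00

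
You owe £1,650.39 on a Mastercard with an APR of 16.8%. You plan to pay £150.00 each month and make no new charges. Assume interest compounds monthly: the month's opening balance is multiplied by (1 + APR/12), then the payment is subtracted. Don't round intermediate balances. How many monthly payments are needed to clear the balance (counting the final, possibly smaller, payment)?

Monthly rate r = 16.8%/12 = 1.4% = 0.014.
Recurrence: B ← B·(1+r) − £150.00.
Month 1: interest £23.11; balance after payment £1,523.50.
Month 2: interest £21.33; balance after payment £1,394.82.
Closed form: n = −ln(1 − rB₀/P)/ln(1+r) = −ln(0.84596)/ln(1.014) ≈ 12.032, so the balance reaches zero during payment 13.

13 months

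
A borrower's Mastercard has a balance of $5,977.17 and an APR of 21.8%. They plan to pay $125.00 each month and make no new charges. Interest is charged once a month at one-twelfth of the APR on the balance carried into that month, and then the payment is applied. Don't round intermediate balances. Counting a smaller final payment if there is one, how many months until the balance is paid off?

113 payments

Monthly rate r = 21.8%/12 = 1.81667% = 0.0181667.
Recurrence: B ← B·(1+r) − $125.00.
Month 1: interest $108.59; balance after payment $5,960.76.
Month 2: interest $108.29; balance after payment $5,944.04.
Closed form: n = −ln(1 − rB₀/P)/ln(1+r) = −ln(0.13132)/ln(1.01817) ≈ 112.763, so the balance reaches zero during payment 113.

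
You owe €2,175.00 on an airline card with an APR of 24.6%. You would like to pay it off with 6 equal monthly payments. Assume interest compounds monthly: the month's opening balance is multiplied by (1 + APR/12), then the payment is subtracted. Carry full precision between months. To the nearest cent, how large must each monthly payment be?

Monthly rate r = 24.6%/12 = 2.05% = 0.0205.
Level-payment amortization: P = B₀·r / (1 − (1+r)^(−n)) = 2175.00·0.0205 / (1 − 1.0205^(−6)).
Denominator 1 − (1+r)^(−6) = 0.114635823.
P = 44.5875 / 0.114635823 ≈ 388.95.

€388.95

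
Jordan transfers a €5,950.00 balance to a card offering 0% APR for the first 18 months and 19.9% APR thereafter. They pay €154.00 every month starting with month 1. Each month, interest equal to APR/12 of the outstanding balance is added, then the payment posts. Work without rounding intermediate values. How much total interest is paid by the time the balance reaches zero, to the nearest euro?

Promo months 1–18 at r₀ = 0%/12 = 0; months 19+ at r₁ = 19.9%/12 = 0.0165833.
After month 18 (no interest yet): B = €5,950.00 − 18·€154.00 = €3,178.00.
Then at r₁ with €154.00/mo: n₂ = −ln(1 − r₁·B/P)/ln(1+r₁) ≈ 25.47 → 26 more payments.
Total paid = 43·€154.00 + €72.42 = €6,694.42; interest = €6,694.42 − €5,950.00 = €744.42.

€744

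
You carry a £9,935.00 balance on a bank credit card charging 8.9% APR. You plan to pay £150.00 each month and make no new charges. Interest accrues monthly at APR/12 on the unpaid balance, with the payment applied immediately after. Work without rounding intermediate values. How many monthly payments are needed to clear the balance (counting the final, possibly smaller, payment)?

Monthly rate r = 8.9%/12 = 0.741667% = 0.00741667.
Recurrence: B ← B·(1+r) − £150.00.
Month 1: interest £73.68; balance after payment £9,858.68.
Month 2: interest £73.12; balance after payment £9,781.80.
Closed form: n = −ln(1 − rB₀/P)/ln(1+r) = −ln(0.50877)/ln(1.00742) ≈ 91.451, so the balance reaches zero during payment 92.

92 months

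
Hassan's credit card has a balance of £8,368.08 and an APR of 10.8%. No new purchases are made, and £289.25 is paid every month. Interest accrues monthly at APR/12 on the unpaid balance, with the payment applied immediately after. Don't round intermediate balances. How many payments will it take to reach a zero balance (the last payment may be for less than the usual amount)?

34 months

Monthly rate r = 10.8%/12 = 0.9% = 0.009.
Recurrence: B ← B·(1+r) − £289.25.
Month 1: interest £75.31; balance after payment £8,154.14.
Month 2: interest £73.39; balance after payment £7,938.28.
Closed form: n = −ln(1 − rB₀/P)/ln(1+r) = −ln(0.73963)/ln(1.009) ≈ 33.663, so the balance reaches zero during payment 34.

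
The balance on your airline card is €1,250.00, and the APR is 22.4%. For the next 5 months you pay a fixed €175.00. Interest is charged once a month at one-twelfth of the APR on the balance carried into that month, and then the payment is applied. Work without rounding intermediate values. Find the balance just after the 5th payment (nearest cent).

Monthly rate r = 22.4%/12 = 1.86667% = 0.0186667.
Each month: B ← B·(1+r) − €175.00.
Month 1: interest €23.33; balance after payment €1,098.33.
Month 2: interest €20.50; balance after payment €943.84.
Month 3: interest €17.62; balance after payment €786.45.
Month 4: interest €14.68; balance after payment €626.13.
Month 5: interest €11.69; balance after payment €462.82.

€462.82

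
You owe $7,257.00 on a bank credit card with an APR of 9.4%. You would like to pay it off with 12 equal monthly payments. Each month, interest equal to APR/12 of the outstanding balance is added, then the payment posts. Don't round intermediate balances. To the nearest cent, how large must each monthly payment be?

Monthly rate r = 9.4%/12 = 0.783333% = 0.00783333.
Level-payment amortization: P = B₀·r / (1 − (1+r)^(−n)) = 7257.00·0.00783333 / (1 − 1.00783^(−12)).
Denominator 1 − (1+r)^(−12) = 0.0893837809.
P = 56.8465 / 0.0893837809 ≈ 635.98.

$635.98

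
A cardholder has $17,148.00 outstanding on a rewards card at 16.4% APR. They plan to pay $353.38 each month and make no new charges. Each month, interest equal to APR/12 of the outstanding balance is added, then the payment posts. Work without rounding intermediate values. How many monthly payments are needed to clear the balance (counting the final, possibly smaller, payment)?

81 payments

Monthly rate r = 16.4%/12 = 1.36667% = 0.0136667.
Recurrence: B ← B·(1+r) − $353.38.
Month 1: interest $234.36; balance after payment $17,028.98.
Month 2: interest $232.73; balance after payment $16,908.33.
Closed form: n = −ln(1 − rB₀/P)/ln(1+r) = −ln(0.33682)/ln(1.01367) ≈ 80.169, so the balance reaches zero during payment 81.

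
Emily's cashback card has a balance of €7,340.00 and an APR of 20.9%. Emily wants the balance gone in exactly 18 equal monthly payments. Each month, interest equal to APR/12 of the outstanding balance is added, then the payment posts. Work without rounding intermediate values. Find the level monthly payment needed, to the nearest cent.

Monthly rate r = 20.9%/12 = 1.74167% = 0.0174167.
Level-payment amortization: P = B₀·r / (1 − (1+r)^(−n)) = 7340.00·0.0174167 / (1 − 1.01742^(−18)).
Denominator 1 − (1+r)^(−18) = 0.267140467.
P = 127.838 / 0.267140467 ≈ 478.54.

€478.54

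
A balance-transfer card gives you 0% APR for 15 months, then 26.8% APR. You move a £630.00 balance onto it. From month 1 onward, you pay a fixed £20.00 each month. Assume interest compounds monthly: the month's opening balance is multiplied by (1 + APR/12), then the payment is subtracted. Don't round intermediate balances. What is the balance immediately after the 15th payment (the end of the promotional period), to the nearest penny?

Promo months 1–15 at r₀ = 0%/12 = 0; months 16+ at r₁ = 26.8%/12 = 0.0223333.
After month 15 (no interest yet): B = £630.00 − 15·£20.00 = £330.00.

£330.00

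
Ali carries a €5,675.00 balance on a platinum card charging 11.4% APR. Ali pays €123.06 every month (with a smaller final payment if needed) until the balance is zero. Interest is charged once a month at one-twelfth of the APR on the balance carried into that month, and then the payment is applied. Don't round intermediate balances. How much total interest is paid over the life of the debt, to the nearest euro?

Monthly rate r = 11.4%/12 = 0.95% = 0.0095.
Payoff takes n = ⌈−ln(1 − rB₀/P)/ln(1+r)⌉ = ⌈60.965⌉ = 61 payments; the last is €118.73.
Total paid = 60·€123.06 + €118.73 = €7,502.33.
Total interest = total paid − principal = €7,502.33 − €5,675.00 = €1,827.33.

€1,827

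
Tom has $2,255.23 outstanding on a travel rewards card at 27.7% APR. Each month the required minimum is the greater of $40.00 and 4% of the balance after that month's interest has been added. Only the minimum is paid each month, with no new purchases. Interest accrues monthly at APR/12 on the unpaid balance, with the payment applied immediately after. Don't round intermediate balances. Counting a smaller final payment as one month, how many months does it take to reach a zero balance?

83 months

Monthly rate r = 27.7%/12 = 2.30833% = 0.0230833.
While 4% of the post-interest balance exceeds $40.00, each month B ← (B·(1+r))·(1 − 0.04), i.e. B shrinks by the factor (1+r)·0.96 = 0.98216.
This holds for months 1–47. Entering month 48 the balance is $967.73; 4% of the post-interest balance is now below $40.00, so the flat $40.00 minimum applies from here.
From month 48 a fixed $40.00 at rate r clears $967.73 in 36 more payments. Total: 47 + 36 = 83 months.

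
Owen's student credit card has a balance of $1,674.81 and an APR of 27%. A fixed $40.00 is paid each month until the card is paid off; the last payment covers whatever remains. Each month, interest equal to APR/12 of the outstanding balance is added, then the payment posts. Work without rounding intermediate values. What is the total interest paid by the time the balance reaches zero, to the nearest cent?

Monthly rate r = 27%/12 = 2.25% = 0.0225.
Payoff takes n = ⌈−ln(1 − rB₀/P)/ln(1+r)⌉ = ⌈128.028⌉ = 129 payments; the last is $1.14.
Total paid = 128·$40.00 + $1.14 = $5,121.14.
Total interest = total paid − principal = $5,121.14 − $1,674.81 = $3,446.33.

$3,446.33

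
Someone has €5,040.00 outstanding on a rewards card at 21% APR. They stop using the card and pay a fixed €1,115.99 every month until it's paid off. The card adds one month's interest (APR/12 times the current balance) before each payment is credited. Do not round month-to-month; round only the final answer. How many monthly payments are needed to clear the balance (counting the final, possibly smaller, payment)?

Monthly rate r = 21%/12 = 1.75% = 0.0175.
Recurrence: B ← B·(1+r) − €1,115.99.
Month 1: interest €88.20; balance after payment €4,012.21.
Month 2: interest €70.21; balance after payment €2,966.43.
Month 3: interest €51.91; balance after payment €1,902.36.
Month 4: interest €33.29; balance after payment €819.66.
Month 5: interest €14.34; balance after payment €0.00.

5 payments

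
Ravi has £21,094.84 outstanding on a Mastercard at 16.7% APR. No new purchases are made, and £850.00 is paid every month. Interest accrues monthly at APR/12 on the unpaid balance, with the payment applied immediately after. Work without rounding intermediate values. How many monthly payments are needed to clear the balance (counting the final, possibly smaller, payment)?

Monthly rate r = 16.7%/12 = 1.39167% = 0.0139167.
Recurrence: B ← B·(1+r) − £850.00.
Month 1: interest £293.57; balance after payment £20,538.41.
Month 2: interest £285.83; balance after payment £19,974.24.
Closed form: n = −ln(1 − rB₀/P)/ln(1+r) = −ln(0.65462)/ln(1.01392) ≈ 30.656, so the balance reaches zero during payment 31.

31 months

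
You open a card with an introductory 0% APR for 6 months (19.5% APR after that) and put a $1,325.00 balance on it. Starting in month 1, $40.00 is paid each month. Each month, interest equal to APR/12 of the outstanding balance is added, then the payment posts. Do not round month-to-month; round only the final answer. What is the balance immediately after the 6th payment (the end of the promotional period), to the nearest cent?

Promo months 1–6 at r₀ = 0%/12 = 0; months 7+ at r₁ = 19.5%/12 = 0.01625.
After month 6 (no interest yet): B = $1,325.00 − 6·$40.00 = $1,085.00.

$1,085.00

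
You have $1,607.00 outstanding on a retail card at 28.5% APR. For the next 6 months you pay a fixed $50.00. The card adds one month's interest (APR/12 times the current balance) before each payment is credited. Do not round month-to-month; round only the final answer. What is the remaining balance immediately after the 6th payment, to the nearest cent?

$1,531.65

Monthly rate r = 28.5%/12 = 2.375% = 0.02375.
Each month: B ← B·(1+r) − $50.00.
Month 1: interest $38.17; balance after payment $1,595.17.
Month 2: interest $37.89; balance after payment $1,583.05.
Month 3: interest $37.60; balance after payment $1,570.65.
Month 4: interest $37.30; balance after payment $1,557.95.
Month 5: interest $37.00; balance after payment $1,544.95.
Month 6: interest $36.69; balance after payment $1,531.65.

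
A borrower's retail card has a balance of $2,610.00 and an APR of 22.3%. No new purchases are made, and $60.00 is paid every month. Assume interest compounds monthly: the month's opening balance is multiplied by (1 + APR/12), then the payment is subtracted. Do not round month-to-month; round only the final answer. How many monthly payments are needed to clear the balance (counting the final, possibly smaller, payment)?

90 payments

Monthly rate r = 22.3%/12 = 1.85833% = 0.0185833.
Recurrence: B ← B·(1+r) − $60.00.
Month 1: interest $48.50; balance after payment $2,598.50.
Month 2: interest $48.29; balance after payment $2,586.79.
Closed form: n = −ln(1 − rB₀/P)/ln(1+r) = −ln(0.19163)/ln(1.01858) ≈ 89.732, so the balance reaches zero during payment 90.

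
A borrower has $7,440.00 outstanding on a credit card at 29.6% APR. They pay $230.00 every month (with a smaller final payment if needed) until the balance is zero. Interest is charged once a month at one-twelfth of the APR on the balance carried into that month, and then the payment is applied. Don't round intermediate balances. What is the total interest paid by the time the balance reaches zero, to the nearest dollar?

$7,654

Monthly rate r = 29.6%/12 = 2.46667% = 0.0246667.
Payoff takes n = ⌈−ln(1 − rB₀/P)/ln(1+r)⌉ = ⌈65.623⌉ = 66 payments; the last is $143.93.
Total paid = 65·$230.00 + $143.93 = $15,093.93.
Total interest = total paid − principal = $15,093.93 − $7,440.00 = $7,653.93.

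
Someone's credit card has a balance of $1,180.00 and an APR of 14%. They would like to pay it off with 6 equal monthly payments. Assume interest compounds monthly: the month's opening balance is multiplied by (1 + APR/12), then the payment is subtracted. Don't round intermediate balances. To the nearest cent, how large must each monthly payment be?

Monthly rate r = 14%/12 = 1.16667% = 0.0116667.
Level-payment amortization: P = B₀·r / (1 − (1+r)^(−n)) = 1180.00·0.0116667 / (1 − 1.01167^(−6)).
Denominator 1 − (1+r)^(−6) = 0.0672283116.
P = 13.7667 / 0.0672283116 ≈ 204.77.

$204.77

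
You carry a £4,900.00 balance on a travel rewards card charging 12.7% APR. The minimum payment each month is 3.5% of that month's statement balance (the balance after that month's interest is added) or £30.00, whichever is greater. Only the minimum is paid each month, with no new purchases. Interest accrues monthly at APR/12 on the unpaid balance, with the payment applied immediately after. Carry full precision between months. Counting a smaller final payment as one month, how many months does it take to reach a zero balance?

Monthly rate r = 12.7%/12 = 1.05833% = 0.0105833.
While 3.5% of the post-interest balance exceeds £30.00, each month B ← (B·(1+r))·(1 − 0.035), i.e. B shrinks by the factor (1+r)·0.965 = 0.97521.
This holds for months 1–70. Entering month 71 the balance is £845.58; 3.5% of the post-interest balance is now below £30.00, so the flat £30.00 minimum applies from here.
From month 71 a fixed £30.00 at rate r clears £845.58 in 34 more payments. Total: 70 + 34 = 104 months.

104 months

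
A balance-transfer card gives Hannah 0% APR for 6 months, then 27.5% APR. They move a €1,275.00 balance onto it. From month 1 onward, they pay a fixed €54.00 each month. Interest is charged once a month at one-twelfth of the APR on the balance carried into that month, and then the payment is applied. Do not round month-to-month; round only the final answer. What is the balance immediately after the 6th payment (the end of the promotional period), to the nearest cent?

€951.00

Promo months 1–6 at r₀ = 0%/12 = 0; months 7+ at r₁ = 27.5%/12 = 0.0229167.
After month 6 (no interest yet): B = €1,275.00 − 6·€54.00 = €951.00.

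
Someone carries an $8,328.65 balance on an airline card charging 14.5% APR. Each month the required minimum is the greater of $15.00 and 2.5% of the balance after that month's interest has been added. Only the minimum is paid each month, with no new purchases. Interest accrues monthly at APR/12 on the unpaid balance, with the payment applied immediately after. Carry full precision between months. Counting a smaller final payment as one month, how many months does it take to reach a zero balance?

Monthly rate r = 14.5%/12 = 1.20833% = 0.0120833.
While 2.5% of the post-interest balance exceeds $15.00, each month B ← (B·(1+r))·(1 − 0.025), i.e. B shrinks by the factor (1+r)·0.975 = 0.98678.
This holds for months 1–199. Entering month 200 the balance is $589.56; 2.5% of the post-interest balance is now below $15.00, so the flat $15.00 minimum applies from here.
From month 200 a fixed $15.00 at rate r clears $589.56 in 54 more payments. Total: 199 + 54 = 253 months.

253 months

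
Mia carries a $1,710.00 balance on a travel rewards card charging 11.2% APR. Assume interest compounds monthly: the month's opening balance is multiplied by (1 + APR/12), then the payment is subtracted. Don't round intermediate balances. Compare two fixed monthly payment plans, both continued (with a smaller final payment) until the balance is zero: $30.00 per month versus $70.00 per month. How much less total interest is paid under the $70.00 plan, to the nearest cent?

$502.10

Monthly rate r = 11.2%/12 = 0.933333% = 0.00933333.
At $30.00/mo: n = ⌈−ln(1 − rB₀/P)/ln(1+r)⌉ = 82 payments (last $21.96); total interest = total paid − $1,710.00 = $741.96.
At $70.00/mo: 28 payments (last $59.86); total interest $239.86.
Interest saved = $741.96 − $239.86 = $502.10.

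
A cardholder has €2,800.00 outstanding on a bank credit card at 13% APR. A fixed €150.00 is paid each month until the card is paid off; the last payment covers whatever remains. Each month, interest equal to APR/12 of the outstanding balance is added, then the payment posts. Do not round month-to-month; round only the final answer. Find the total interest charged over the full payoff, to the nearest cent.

€345.13

Monthly rate r = 13%/12 = 1.08333% = 0.0108333.
Payoff takes n = ⌈−ln(1 − rB₀/P)/ln(1+r)⌉ = ⌈20.967⌉ = 21 payments; the last is €145.13.
Total paid = 20·€150.00 + €145.13 = €3,145.13.
Total interest = total paid − principal = €3,145.13 − €2,800.00 = €345.13.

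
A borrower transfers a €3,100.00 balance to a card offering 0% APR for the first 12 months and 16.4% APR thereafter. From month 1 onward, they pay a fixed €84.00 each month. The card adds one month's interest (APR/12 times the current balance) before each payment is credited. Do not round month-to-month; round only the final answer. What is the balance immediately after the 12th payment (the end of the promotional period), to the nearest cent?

€2,092.00

Promo months 1–12 at r₀ = 0%/12 = 0; months 13+ at r₁ = 16.4%/12 = 0.0136667.
After month 12 (no interest yet): B = €3,100.00 − 12·€84.00 = €2,092.00.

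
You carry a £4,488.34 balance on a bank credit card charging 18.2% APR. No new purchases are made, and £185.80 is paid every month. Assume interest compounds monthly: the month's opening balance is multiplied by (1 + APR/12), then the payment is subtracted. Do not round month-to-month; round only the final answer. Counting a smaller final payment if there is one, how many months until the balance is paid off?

31 months

Monthly rate r = 18.2%/12 = 1.51667% = 0.0151667.
Recurrence: B ← B·(1+r) − £185.80.
Month 1: interest £68.07; balance after payment £4,370.61.
Month 2: interest £66.29; balance after payment £4,251.10.
Closed form: n = −ln(1 − rB₀/P)/ln(1+r) = −ln(0.63362)/ln(1.01517) ≈ 30.314, so the balance reaches zero during payment 31.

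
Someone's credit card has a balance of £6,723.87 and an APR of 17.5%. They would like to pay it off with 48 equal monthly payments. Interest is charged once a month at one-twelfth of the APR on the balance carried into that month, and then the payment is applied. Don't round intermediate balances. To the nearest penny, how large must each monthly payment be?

£195.76

Monthly rate r = 17.5%/12 = 1.45833% = 0.0145833.
Level-payment amortization: P = B₀·r / (1 − (1+r)^(−n)) = 6723.87·0.0145833 / (1 − 1.01458^(−48)).
Denominator 1 − (1+r)^(−48) = 0.500898063.
P = 98.0564 / 0.500898063 ≈ 195.76.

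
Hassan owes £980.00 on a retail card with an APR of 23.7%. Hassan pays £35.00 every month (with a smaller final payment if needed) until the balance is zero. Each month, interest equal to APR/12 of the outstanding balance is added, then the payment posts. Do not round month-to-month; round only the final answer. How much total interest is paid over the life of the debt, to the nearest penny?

Monthly rate r = 23.7%/12 = 1.975% = 0.01975.
Payoff takes n = ⌈−ln(1 − rB₀/P)/ln(1+r)⌉ = ⌈41.171⌉ = 42 payments; the last is £6.02.
Total paid = 41·£35.00 + £6.02 = £1,441.02.
Total interest = total paid − principal = £1,441.02 − £980.00 = £461.02.

£461.02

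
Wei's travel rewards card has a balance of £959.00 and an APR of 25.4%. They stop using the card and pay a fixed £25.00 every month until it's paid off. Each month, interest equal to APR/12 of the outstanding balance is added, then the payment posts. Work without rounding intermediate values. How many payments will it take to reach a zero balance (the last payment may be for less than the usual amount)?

80 payments

Monthly rate r = 25.4%/12 = 2.11667% = 0.0211667.
Recurrence: B ← B·(1+r) − £25.00.
Month 1: interest £20.30; balance after payment £954.30.
Month 2: interest £20.20; balance after payment £949.50.
Closed form: n = −ln(1 − rB₀/P)/ln(1+r) = −ln(0.18805)/ln(1.02117) ≈ 79.781, so the balance reaches zero during payment 80.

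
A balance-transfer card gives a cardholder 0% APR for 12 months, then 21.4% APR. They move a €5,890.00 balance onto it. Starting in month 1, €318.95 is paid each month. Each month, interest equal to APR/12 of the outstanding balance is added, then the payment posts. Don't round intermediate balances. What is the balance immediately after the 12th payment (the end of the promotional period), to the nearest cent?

Promo months 1–12 at r₀ = 0%/12 = 0; months 13+ at r₁ = 21.4%/12 = 0.0178333.
After month 12 (no interest yet): B = €5,890.00 − 12·€318.95 = €2,062.60.

€2,062.60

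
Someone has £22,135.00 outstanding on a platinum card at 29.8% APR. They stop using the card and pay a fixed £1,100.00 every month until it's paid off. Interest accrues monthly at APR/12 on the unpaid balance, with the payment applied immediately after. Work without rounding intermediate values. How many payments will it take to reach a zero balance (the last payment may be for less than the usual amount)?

29 months

Monthly rate r = 29.8%/12 = 2.48333% = 0.0248333.
Recurrence: B ← B·(1+r) − £1,100.00.
Month 1: interest £549.69; balance after payment £21,584.69.
Month 2: interest £536.02; balance after payment £21,020.71.
Closed form: n = −ln(1 − rB₀/P)/ln(1+r) = −ln(0.50029)/ln(1.02483) ≈ 28.234, so the balance reaches zero during payment 29.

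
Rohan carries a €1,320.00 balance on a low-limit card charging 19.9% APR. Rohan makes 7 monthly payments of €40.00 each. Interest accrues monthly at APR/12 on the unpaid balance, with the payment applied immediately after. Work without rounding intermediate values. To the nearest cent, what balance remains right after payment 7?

Monthly rate r = 19.9%/12 = 1.65833% = 0.0165833.
Each month: B ← B·(1+r) − €40.00.
Month 1: interest €21.89; balance after payment €1,301.89.
Month 2: interest €21.59; balance after payment €1,283.48.
Month 3: interest €21.28; balance after payment €1,264.76.
Month 4: interest €20.97; balance after payment €1,245.74.
Month 5: interest €20.66; balance after payment €1,226.40.
Month 6: interest €20.34; balance after payment €1,206.73.
Month 7: interest €20.01; balance after payment €1,186.75.

€1,186.75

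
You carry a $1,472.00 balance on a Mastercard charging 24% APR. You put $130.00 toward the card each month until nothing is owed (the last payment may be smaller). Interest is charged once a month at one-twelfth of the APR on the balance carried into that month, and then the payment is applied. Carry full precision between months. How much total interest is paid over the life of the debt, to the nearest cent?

$213.75

Monthly rate r = 24%/12 = 2% = 0.02.
Payoff takes n = ⌈−ln(1 − rB₀/P)/ln(1+r)⌉ = ⌈12.967⌉ = 13 payments; the last is $125.75.
Total paid = 12·$130.00 + $125.75 = $1,685.75.
Total interest = total paid − principal = $1,685.75 − $1,472.00 = $213.75.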